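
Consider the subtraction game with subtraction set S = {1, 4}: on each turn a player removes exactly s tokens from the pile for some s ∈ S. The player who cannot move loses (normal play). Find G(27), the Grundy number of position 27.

n :  0  1  2  3  4  5  6  7  8  9 10 11 12 13 14 15 16 17 18 19 20 21 22 23 24 25 26 27
G :  0  1  0  1  2  0  1  0  1  2  0  1  0  1  2  0  1  0  1  2  0  1  0  1  2  0  1  0

0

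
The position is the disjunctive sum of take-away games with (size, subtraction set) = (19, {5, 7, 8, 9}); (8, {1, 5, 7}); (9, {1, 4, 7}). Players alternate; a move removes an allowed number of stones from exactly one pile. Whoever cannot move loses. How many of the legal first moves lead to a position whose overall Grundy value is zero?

Pile A, S = {5, 7, 8, 9}:
n :  0  1  2  3  4  5  6  7  8  9 10 11 12 13 14 15 16 17 18 19
G :  0  0  0  0  0  1  1  1  1  1  2  2  2  2  0  0  0  0  0  1
G_A(19) = 1.
Pile B, S = {1, 5, 7}:
G(0) = 0
G(1) = mex{0} = 1
G(2) = mex{1} = 0
G(3) = mex{0} = 1
G(4) = mex{1} = 0
G(5) = mex{0,0} = 1
G(6) = mex{1,1} = 0
G(7) = mex{0,0,0} = 1
G(8) = mex{1,1,1} = 0
G_B(8) = 0.
Pile C, S = {1, 4, 7}:
n : 0 1 2 3 4 5 6 7 8 9
G : 0 1 0 1 2 0 1 2 0 1
G_C(9) = 1.
Combined Grundy value = 1 ⊕ 0 ⊕ 1 = 0.
A winning move leaves total XOR = 0, i.e. changes one component's Grundy value g to g ⊕ X where X is the current total.
Pile A: target g' = 1⊕0 = 1, but every legal move changes the Grundy value (mex property), so 0 moves.
Pile B: target g' = 0⊕0 = 0, but every legal move changes the Grundy value (mex property), so 0 moves.
Pile C: target g' = 1⊕0 = 1, but every legal move changes the Grundy value (mex property), so 0 moves.

0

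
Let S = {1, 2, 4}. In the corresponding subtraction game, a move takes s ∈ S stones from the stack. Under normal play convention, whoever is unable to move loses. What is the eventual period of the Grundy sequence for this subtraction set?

3

n :  0  1  2  3  4  5  6  7  8  9 10 11 12 13 14
G :  0  1  2  0  1  2  0  1  2  0  1  2  0  1  2
G(n+3) = G(n) holds for n = 0,…,3 (a full window of length max(S) = 4), so the sequence is purely periodic with period 3.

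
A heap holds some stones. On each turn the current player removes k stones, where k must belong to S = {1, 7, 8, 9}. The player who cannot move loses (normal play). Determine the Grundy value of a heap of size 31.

3

n :  0  1  2  3  4  5  6  7  8  9 10 11 12 13 14 15 16 17 18 19 20 21 22 23 24 25 26 27 28 29 30 31
G :  0  1  0  1  0  1  0  1  2  3  2  3  2  3  2  3  0  1  0  1  0  1  0  1  2  3  2  3  2  3  2  3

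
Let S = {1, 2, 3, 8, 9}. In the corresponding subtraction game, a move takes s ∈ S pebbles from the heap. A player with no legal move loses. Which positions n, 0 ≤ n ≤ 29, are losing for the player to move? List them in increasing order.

G(0) = 0
G(1) = mex{0} = 1
G(2) = mex{1,0} = 2
G(3) = mex{2,1,0} = 3
G(4) = mex{3,2,1} = 0
G(5) = mex{0,3,2} = 1
G(6) = mex{1,0,3} = 2
G(7) = mex{2,1,0} = 3
G(8) = mex{3,2,1,0} = 4
G(9) = mex{4,3,2,1,0} = 5
G(10) = mex{5,4,3,2,1} = 0
G(11) = mex{0,5,4,3,2} = 1
G(12) = mex{1,0,5,0,3} = 2
G(13) = mex{2,1,0,1,0} = 3
G(14) = mex{3,2,1,2,1} = 0
G(15) = mex{0,3,2,3,2} = 1
G(16) = mex{1,0,3,4,3} = 2
G(17) = mex{2,1,0,5,4} = 3
G(18) = mex{3,2,1,0,5} = 4
G(19) = mex{4,3,2,1,0} = 5
G(20) = mex{5,4,3,2,1} = 0
G(21) = mex{0,5,4,3,2} = 1
G(22) = mex{1,0,5,0,3} = 2
G(23) = mex{2,1,0,1,0} = 3
G(24) = mex{3,2,1,2,1} = 0
G(25) = mex{0,3,2,3,2} = 1
G(26) = mex{1,0,3,4,3} = 2
G(27) = mex{2,1,0,5,4} = 3
G(28) = mex{3,2,1,0,5} = 4
G(29) = mex{4,3,2,1,0} = 5
P-positions are exactly the n with G(n) = 0.

0, 4, 10, 14, 20, 24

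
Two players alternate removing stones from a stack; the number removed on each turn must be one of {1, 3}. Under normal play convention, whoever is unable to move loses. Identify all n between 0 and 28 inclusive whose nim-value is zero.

0, 2, 4, 6, 8, 10, 12, 14, 16, 18, 20, 22, 24, 26, 28

n :  0  1  2  3  4  5  6  7  8  9 10 11 12 13 14 15 16 17 18 19 20 21 22 23 24 25 26 27 28
G :  0  1  0  1  0  1  0  1  0  1  0  1  0  1  0  1  0  1  0  1  0  1  0  1  0  1  0  1  0
P-positions are exactly the n with G(n) = 0.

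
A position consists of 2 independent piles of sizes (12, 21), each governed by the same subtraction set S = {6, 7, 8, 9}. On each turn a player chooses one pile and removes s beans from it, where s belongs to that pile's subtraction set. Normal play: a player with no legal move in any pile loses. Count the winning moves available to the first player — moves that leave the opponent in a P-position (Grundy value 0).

All piles use S = {6, 7, 8, 9}:
n :  0  1  2  3  4  5  6  7  8  9 10 11 12 13 14 15 16 17 18 19 20 21
G :  0  0  0  0  0  0  1  1  1  1  1  1  2  2  2  0  0  0  0  0  0  1
Pile A: G(12) = 2.
Pile B: G(21) = 1.
Combined Grundy value = 2 ⊕ 1 = 3.
A winning move leaves total XOR = 0, i.e. changes one component's Grundy value g to g ⊕ X where X is the current total.
Pile A: need g' = 2⊕3 = 1. Options: 12−6→G=1, 12−7→G=0, 12−8→G=0, 12−9→G=0. Hits: 1.
Pile B: need g' = 1⊕3 = 2. Options: 21−6→G=0, 21−7→G=2, 21−8→G=2, 21−9→G=2. Hits: 3.

4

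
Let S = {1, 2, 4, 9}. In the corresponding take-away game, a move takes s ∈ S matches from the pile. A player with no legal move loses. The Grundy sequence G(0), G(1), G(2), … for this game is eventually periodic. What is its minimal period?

11

n :  0  1  2  3  4  5  6  7  8  9 10 11 12 13 14 15 16 17 18 19 20 21 22 23
G :  0  1  2  0  1  2  0  1  2  3  4  0  1  2  0  1  2  0  1  2  3  4  0  1
G(n+11) = G(n) holds for n = 0,…,8 (a full window of length max(S) = 9), so the sequence is purely periodic with period 11.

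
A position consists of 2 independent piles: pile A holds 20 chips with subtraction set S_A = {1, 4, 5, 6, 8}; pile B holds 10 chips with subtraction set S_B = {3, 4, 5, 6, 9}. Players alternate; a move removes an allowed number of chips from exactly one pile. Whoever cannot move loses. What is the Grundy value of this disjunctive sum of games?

Pile A, S = {1, 4, 5, 6, 8}:
G(0) = 0
G(1) = mex{0} = 1
G(2) = mex{1} = 0
G(3) = mex{0} = 1
G(4) = mex{1,0} = 2
G(5) = mex{2,1,0} = 3
G(6) = mex{3,0,1,0} = 2
G(7) = mex{2,1,0,1} = 3
G(8) = mex{3,2,1,0,0} = 4
G(9) = mex{4,3,2,1,1} = 0
G(10) = mex{0,2,3,2,0} = 1
G(11) = mex{1,3,2,3,1} = 0
G(12) = mex{0,4,3,2,2} = 1
G(13) = mex{1,0,4,3,3} = 2
G(14) = mex{2,1,0,4,2} = 3
G(15) = mex{3,0,1,0,3} = 2
G(16) = mex{2,1,0,1,4} = 3
G(17) = mex{3,2,1,0,0} = 4
G(18) = mex{4,3,2,1,1} = 0
G(19) = mex{0,2,3,2,0} = 1
G(20) = mex{1,3,2,3,1} = 0
G_A(20) = 0.
Pile B, S = {3, 4, 5, 6, 9}:
G(0) = 0
G(1) = mex{} = 0
G(2) = mex{} = 0
G(3) = mex{0} = 1
G(4) = mex{0,0} = 1
G(5) = mex{0,0,0} = 1
G(6) = mex{1,0,0,0} = 2
G(7) = mex{1,1,0,0} = 2
G(8) = mex{1,1,1,0} = 2
G(9) = mex{2,1,1,1,0} = 3
G(10) = mex{2,2,1,1,0} = 3
G_B(10) = 3.
Combined Grundy value = 0 ⊕ 3 = 3.

3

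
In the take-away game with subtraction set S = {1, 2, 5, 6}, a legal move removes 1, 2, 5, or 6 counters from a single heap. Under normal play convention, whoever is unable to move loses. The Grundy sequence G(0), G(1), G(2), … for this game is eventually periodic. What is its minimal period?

7

n :  0  1  2  3  4  5  6  7  8  9 10 11 12 13 14 15
G :  0  1  2  0  1  2  3  0  1  2  0  1  2  3  0  1
G(n+7) = G(n) holds for n = 0,…,5 (a full window of length max(S) = 6), so the sequence is purely periodic with period 7.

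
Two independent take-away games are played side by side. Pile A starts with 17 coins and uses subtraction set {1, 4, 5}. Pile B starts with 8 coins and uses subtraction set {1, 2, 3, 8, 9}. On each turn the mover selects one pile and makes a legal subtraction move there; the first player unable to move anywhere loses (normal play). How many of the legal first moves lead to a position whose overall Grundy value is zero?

Pile A, S = {1, 4, 5}:
n :  0  1  2  3  4  5  6  7  8  9 10 11 12 13 14 15 16 17
G :  0  1  0  1  2  3  2  3  0  1  0  1  2  3  2  3  0  1
G_A(17) = 1.
Pile B, S = {1, 2, 3, 8, 9}:
n : 0 1 2 3 4 5 6 7 8
G : 0 1 2 3 0 1 2 3 4
G_B(8) = 4.
Combined Grundy value = 1 ⊕ 4 = 5.
A winning move leaves total XOR = 0, i.e. changes one component's Grundy value g to g ⊕ X where X is the current total.
Pile A: need g' = 1⊕5 = 4. Options: 17−1→G=0, 17−4→G=3, 17−5→G=2. Hits: 0.
Pile B: need g' = 4⊕5 = 1. Options: 8−1→G=3, 8−2→G=2, 8−3→G=1, 8−8→G=0. Hits: 1.

1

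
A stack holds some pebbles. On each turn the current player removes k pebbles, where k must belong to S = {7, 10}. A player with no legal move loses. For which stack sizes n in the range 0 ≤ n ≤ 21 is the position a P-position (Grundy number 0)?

n :  0  1  2  3  4  5  6  7  8  9 10 11 12 13 14 15 16 17 18 19 20 21
G :  0  0  0  0  0  0  0  1  1  1  1  1  1  1  2  2  2  0  0  0  0  0
P-positions are exactly the n with G(n) = 0.

0, 1, 2, 3, 4, 5, 6, 17, 18, 19, 20, 21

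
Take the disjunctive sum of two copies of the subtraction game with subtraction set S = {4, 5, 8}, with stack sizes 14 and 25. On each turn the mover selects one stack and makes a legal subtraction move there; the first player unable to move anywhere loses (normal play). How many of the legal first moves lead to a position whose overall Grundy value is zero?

0

All stacks use S = {4, 5, 8}:
G(0) = 0
G(1) = mex{} = 0
G(2) = mex{} = 0
G(3) = mex{} = 0
G(4) = mex{0} = 1
G(5) = mex{0,0} = 1
G(6) = mex{0,0} = 1
G(7) = mex{0,0} = 1
G(8) = mex{1,0,0} = 2
G(9) = mex{1,1,0} = 2
G(10) = mex{1,1,0} = 2
G(11) = mex{1,1,0} = 2
G(12) = mex{2,1,1} = 0
G(13) = mex{2,2,1} = 0
G(14) = mex{2,2,1} = 0
G(15) = mex{2,2,1} = 0
G(16) = mex{0,2,2} = 1
G(17) = mex{0,0,2} = 1
G(18) = mex{0,0,2} = 1
G(19) = mex{0,0,2} = 1
G(20) = mex{1,0,0} = 2
G(21) = mex{1,1,0} = 2
G(22) = mex{1,1,0} = 2
G(23) = mex{1,1,0} = 2
G(24) = mex{2,1,1} = 0
G(25) = mex{2,2,1} = 0
Stack A: G(14) = 0.
Stack B: G(25) = 0.
Combined Grundy value = 0 ⊕ 0 = 0.
A winning move leaves total XOR = 0, i.e. changes one component's Grundy value g to g ⊕ X where X is the current total.
Stack A: target g' = 0⊕0 = 0, but every legal move changes the Grundy value (mex property), so 0 moves.
Stack B: target g' = 0⊕0 = 0, but every legal move changes the Grundy value (mex property), so 0 moves.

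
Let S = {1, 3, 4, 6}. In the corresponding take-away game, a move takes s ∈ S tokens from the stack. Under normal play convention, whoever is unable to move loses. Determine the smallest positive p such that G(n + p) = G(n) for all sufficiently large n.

G(0) = 0
G(1) = mex{0} = 1
G(2) = mex{1} = 0
G(3) = mex{0,0} = 1
G(4) = mex{1,1,0} = 2
G(5) = mex{2,0,1} = 3
G(6) = mex{3,1,0,0} = 2
G(7) = mex{2,2,1,1} = 0
G(8) = mex{0,3,2,0} = 1
G(9) = mex{1,2,3,1} = 0
G(10) = mex{0,0,2,2} = 1
G(11) = mex{1,1,0,3} = 2
G(12) = mex{2,0,1,2} = 3
G(13) = mex{3,1,0,0} = 2
G(14) = mex{2,2,1,1} = 0
G(15) = mex{0,3,2,0} = 1
G(n+7) = G(n) holds for n = 0,…,5 (a full window of length max(S) = 6), so the sequence is purely periodic with period 7.

7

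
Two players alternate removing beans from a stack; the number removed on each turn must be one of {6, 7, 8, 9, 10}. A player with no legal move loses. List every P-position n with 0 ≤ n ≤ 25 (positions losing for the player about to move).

G(0) = 0
G(1) = mex{} = 0
G(2) = mex{} = 0
G(3) = mex{} = 0
G(4) = mex{} = 0
G(5) = mex{} = 0
G(6) = mex{0} = 1
G(7) = mex{0,0} = 1
G(8) = mex{0,0,0} = 1
G(9) = mex{0,0,0,0} = 1
G(10) = mex{0,0,0,0,0} = 1
G(11) = mex{0,0,0,0,0} = 1
G(12) = mex{1,0,0,0,0} = 2
G(13) = mex{1,1,0,0,0} = 2
G(14) = mex{1,1,1,0,0} = 2
G(15) = mex{1,1,1,1,0} = 2
G(16) = mex{1,1,1,1,1} = 0
G(17) = mex{1,1,1,1,1} = 0
G(18) = mex{2,1,1,1,1} = 0
G(19) = mex{2,2,1,1,1} = 0
G(20) = mex{2,2,2,1,1} = 0
G(21) = mex{2,2,2,2,1} = 0
G(22) = mex{0,2,2,2,2} = 1
G(23) = mex{0,0,2,2,2} = 1
G(24) = mex{0,0,0,2,2} = 1
G(25) = mex{0,0,0,0,2} = 1
P-positions are exactly the n with G(n) = 0.

0, 1, 2, 3, 4, 5, 16, 17, 18, 19, 20, 21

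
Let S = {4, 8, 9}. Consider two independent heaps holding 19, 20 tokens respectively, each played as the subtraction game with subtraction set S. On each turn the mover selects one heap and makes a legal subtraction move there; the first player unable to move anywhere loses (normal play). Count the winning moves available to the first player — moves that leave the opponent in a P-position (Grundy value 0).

0

All heaps use S = {4, 8, 9}:
G(0) = 0
G(1) = mex{} = 0
G(2) = mex{} = 0
G(3) = mex{} = 0
G(4) = mex{0} = 1
G(5) = mex{0} = 1
G(6) = mex{0} = 1
G(7) = mex{0} = 1
G(8) = mex{1,0} = 2
G(9) = mex{1,0,0} = 2
G(10) = mex{1,0,0} = 2
G(11) = mex{1,0,0} = 2
G(12) = mex{2,1,0} = 3
G(13) = mex{2,1,1} = 0
G(14) = mex{2,1,1} = 0
G(15) = mex{2,1,1} = 0
G(16) = mex{3,2,1} = 0
G(17) = mex{0,2,2} = 1
G(18) = mex{0,2,2} = 1
G(19) = mex{0,2,2} = 1
G(20) = mex{0,3,2} = 1
Heap A: G(19) = 1.
Heap B: G(20) = 1.
Combined Grundy value = 1 ⊕ 1 = 0.
A winning move leaves total XOR = 0, i.e. changes one component's Grundy value g to g ⊕ X where X is the current total.
Heap A: target g' = 1⊕0 = 1, but every legal move changes the Grundy value (mex property), so 0 moves.
Heap B: target g' = 1⊕0 = 1, but every legal move changes the Grundy value (mex property), so 0 moves.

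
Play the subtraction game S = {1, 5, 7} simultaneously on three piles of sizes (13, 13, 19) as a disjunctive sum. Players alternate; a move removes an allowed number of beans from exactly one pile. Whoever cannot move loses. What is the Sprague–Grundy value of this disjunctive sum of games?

1

All piles use S = {1, 5, 7}:
n :  0  1  2  3  4  5  6  7  8  9 10 11 12 13 14 15 16 17 18 19
G :  0  1  0  1  0  1  0  1  0  1  0  1  0  1  0  1  0  1  0  1
Pile A: G(13) = 1.
Pile B: G(13) = 1.
Pile C: G(19) = 1.
Combined Grundy value = 1 ⊕ 1 ⊕ 1 = 1.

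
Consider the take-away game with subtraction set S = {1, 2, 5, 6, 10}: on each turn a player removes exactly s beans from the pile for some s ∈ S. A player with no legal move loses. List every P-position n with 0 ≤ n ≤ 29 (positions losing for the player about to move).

n :  0  1  2  3  4  5  6  7  8  9 10 11 12 13 14 15 16 17 18 19 20 21 22 23 24 25 26 27 28 29
G :  0  1  2  0  1  2  3  0  1  2  3  0  1  2  0  1  2  3  0  1  2  3  0  1  2  0  1  2  3  0
P-positions are exactly the n with G(n) = 0.

0, 3, 7, 11, 14, 18, 22, 25, 29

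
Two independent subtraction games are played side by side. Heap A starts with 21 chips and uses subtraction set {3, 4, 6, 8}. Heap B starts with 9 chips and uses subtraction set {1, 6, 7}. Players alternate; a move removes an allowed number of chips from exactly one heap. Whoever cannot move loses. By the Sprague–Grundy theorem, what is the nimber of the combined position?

0

Heap A, S = {3, 4, 6, 8}:
G(0) = 0
G(1) = mex{} = 0
G(2) = mex{} = 0
G(3) = mex{0} = 1
G(4) = mex{0,0} = 1
G(5) = mex{0,0} = 1
G(6) = mex{1,0,0} = 2
G(7) = mex{1,1,0} = 2
G(8) = mex{1,1,0,0} = 2
G(9) = mex{2,1,1,0} = 3
G(10) = mex{2,2,1,0} = 3
G(11) = mex{2,2,1,1} = 0
G(12) = mex{3,2,2,1} = 0
G(13) = mex{3,3,2,1} = 0
G(14) = mex{0,3,2,2} = 1
G(15) = mex{0,0,3,2} = 1
G(16) = mex{0,0,3,2} = 1
G(17) = mex{1,0,0,3} = 2
G(18) = mex{1,1,0,3} = 2
G(19) = mex{1,1,0,0} = 2
G(20) = mex{2,1,1,0} = 3
G(21) = mex{2,2,1,0} = 3
G_A(21) = 3.
Heap B, S = {1, 6, 7}:
G(0) = 0
G(1) = mex{0} = 1
G(2) = mex{1} = 0
G(3) = mex{0} = 1
G(4) = mex{1} = 0
G(5) = mex{0} = 1
G(6) = mex{1,0} = 2
G(7) = mex{2,1,0} = 3
G(8) = mex{3,0,1} = 2
G(9) = mex{2,1,0} = 3
G_B(9) = 3.
Combined Grundy value = 3 ⊕ 3 = 0.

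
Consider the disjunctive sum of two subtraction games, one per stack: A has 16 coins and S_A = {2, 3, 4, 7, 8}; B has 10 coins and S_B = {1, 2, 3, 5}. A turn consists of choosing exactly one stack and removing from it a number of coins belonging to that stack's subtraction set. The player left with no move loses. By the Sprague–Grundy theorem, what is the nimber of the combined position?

Stack A, S = {2, 3, 4, 7, 8}:
G(0) = 0
G(1) = mex{} = 0
G(2) = mex{0} = 1
G(3) = mex{0,0} = 1
G(4) = mex{1,0,0} = 2
G(5) = mex{1,1,0} = 2
G(6) = mex{2,1,1} = 0
G(7) = mex{2,2,1,0} = 3
G(8) = mex{0,2,2,0,0} = 1
G(9) = mex{3,0,2,1,0} = 4
G(10) = mex{1,3,0,1,1} = 2
G(11) = mex{4,1,3,2,1} = 0
G(12) = mex{2,4,1,2,2} = 0
G(13) = mex{0,2,4,0,2} = 1
G(14) = mex{0,0,2,3,0} = 1
G(15) = mex{1,0,0,1,3} = 2
G(16) = mex{1,1,0,4,1} = 2
G_A(16) = 2.
Stack B, S = {1, 2, 3, 5}:
G(0) = 0
G(1) = mex{0} = 1
G(2) = mex{1,0} = 2
G(3) = mex{2,1,0} = 3
G(4) = mex{3,2,1} = 0
G(5) = mex{0,3,2,0} = 1
G(6) = mex{1,0,3,1} = 2
G(7) = mex{2,1,0,2} = 3
G(8) = mex{3,2,1,3} = 0
G(9) = mex{0,3,2,0} = 1
G(10) = mex{1,0,3,1} = 2
G_B(10) = 2.
Combined Grundy value = 2 ⊕ 2 = 0.

0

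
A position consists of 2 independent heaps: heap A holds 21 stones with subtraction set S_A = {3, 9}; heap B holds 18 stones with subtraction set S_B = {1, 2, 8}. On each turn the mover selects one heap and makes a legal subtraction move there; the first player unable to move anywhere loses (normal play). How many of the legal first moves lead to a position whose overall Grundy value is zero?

Heap A, S = {3, 9}:
n :  0  1  2  3  4  5  6  7  8  9 10 11 12 13 14 15 16 17 18 19 20 21
G :  0  0  0  1  1  1  0  0  0  1  1  1  0  0  0  1  1  1  0  0  0  1
G_A(21) = 1.
Heap B, S = {1, 2, 8}:
n :  0  1  2  3  4  5  6  7  8  9 10 11 12 13 14 15 16 17 18
G :  0  1  2  0  1  2  0  1  2  0  1  2  0  1  2  0  1  2  0
G_B(18) = 0.
Combined Grundy value = 1 ⊕ 0 = 1.
A winning move leaves total XOR = 0, i.e. changes one component's Grundy value g to g ⊕ X where X is the current total.
Heap A: need g' = 1⊕1 = 0. Options: 21−3→G=0, 21−9→G=0. Hits: 2.
Heap B: need g' = 0⊕1 = 1. Options: 18−1→G=2, 18−2→G=1, 18−8→G=1. Hits: 2.

4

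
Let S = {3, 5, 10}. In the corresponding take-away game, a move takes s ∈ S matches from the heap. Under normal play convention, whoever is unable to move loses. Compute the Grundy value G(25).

3

G(0) = 0
G(1) = mex{} = 0
G(2) = mex{} = 0
G(3) = mex{0} = 1
G(4) = mex{0} = 1
G(5) = mex{0,0} = 1
G(6) = mex{1,0} = 2
G(7) = mex{1,0} = 2
G(8) = mex{1,1} = 0
G(9) = mex{2,1} = 0
G(10) = mex{2,1,0} = 3
G(11) = mex{0,2,0} = 1
G(12) = mex{0,2,0} = 1
G(13) = mex{3,0,1} = 2
G(14) = mex{1,0,1} = 2
G(15) = mex{1,3,1} = 0
G(16) = mex{2,1,2} = 0
G(17) = mex{2,1,2} = 0
G(18) = mex{0,2,0} = 1
G(19) = mex{0,2,0} = 1
G(20) = mex{0,0,3} = 1
G(21) = mex{1,0,1} = 2
G(22) = mex{1,0,1} = 2
G(23) = mex{1,1,2} = 0
G(24) = mex{2,1,2} = 0
G(25) = mex{2,1,0} = 3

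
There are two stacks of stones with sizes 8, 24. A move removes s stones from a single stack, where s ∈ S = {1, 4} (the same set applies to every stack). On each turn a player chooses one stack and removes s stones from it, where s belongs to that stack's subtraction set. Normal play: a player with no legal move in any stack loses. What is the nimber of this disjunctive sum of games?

All stacks use S = {1, 4}:
G(0) = 0
G(1) = mex{0} = 1
G(2) = mex{1} = 0
G(3) = mex{0} = 1
G(4) = mex{1,0} = 2
G(5) = mex{2,1} = 0
G(6) = mex{0,0} = 1
G(7) = mex{1,1} = 0
G(8) = mex{0,2} = 1
G(9) = mex{1,0} = 2
G(10) = mex{2,1} = 0
G(11) = mex{0,0} = 1
G(12) = mex{1,1} = 0
G(13) = mex{0,2} = 1
G(14) = mex{1,0} = 2
G(15) = mex{2,1} = 0
G(16) = mex{0,0} = 1
G(17) = mex{1,1} = 0
G(18) = mex{0,2} = 1
G(19) = mex{1,0} = 2
G(20) = mex{2,1} = 0
G(21) = mex{0,0} = 1
G(22) = mex{1,1} = 0
G(23) = mex{0,2} = 1
G(24) = mex{1,0} = 2
Stack A: G(8) = 1.
Stack B: G(24) = 2.
Combined Grundy value = 1 ⊕ 2 = 3.

3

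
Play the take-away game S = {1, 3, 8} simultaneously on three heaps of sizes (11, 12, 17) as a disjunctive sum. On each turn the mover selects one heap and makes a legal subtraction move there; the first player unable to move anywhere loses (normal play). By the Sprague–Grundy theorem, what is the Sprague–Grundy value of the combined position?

1

All heaps use S = {1, 3, 8}:
G(0) = 0
G(1) = mex{0} = 1
G(2) = mex{1} = 0
G(3) = mex{0,0} = 1
G(4) = mex{1,1} = 0
G(5) = mex{0,0} = 1
G(6) = mex{1,1} = 0
G(7) = mex{0,0} = 1
G(8) = mex{1,1,0} = 2
G(9) = mex{2,0,1} = 3
G(10) = mex{3,1,0} = 2
G(11) = mex{2,2,1} = 0
G(12) = mex{0,3,0} = 1
G(13) = mex{1,2,1} = 0
G(14) = mex{0,0,0} = 1
G(15) = mex{1,1,1} = 0
G(16) = mex{0,0,2} = 1
G(17) = mex{1,1,3} = 0
Heap A: G(11) = 0.
Heap B: G(12) = 1.
Heap C: G(17) = 0.
Combined Grundy value = 0 ⊕ 1 ⊕ 0 = 1.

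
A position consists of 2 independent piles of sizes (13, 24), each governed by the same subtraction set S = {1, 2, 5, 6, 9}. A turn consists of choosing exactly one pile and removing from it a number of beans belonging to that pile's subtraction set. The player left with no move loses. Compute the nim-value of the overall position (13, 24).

All piles use S = {1, 2, 5, 6, 9}:
G(0) = 0
G(1) = mex{0} = 1
G(2) = mex{1,0} = 2
G(3) = mex{2,1} = 0
G(4) = mex{0,2} = 1
G(5) = mex{1,0,0} = 2
G(6) = mex{2,1,1,0} = 3
G(7) = mex{3,2,2,1} = 0
G(8) = mex{0,3,0,2} = 1
G(9) = mex{1,0,1,0,0} = 2
G(10) = mex{2,1,2,1,1} = 0
G(11) = mex{0,2,3,2,2} = 1
G(12) = mex{1,0,0,3,0} = 2
G(13) = mex{2,1,1,0,1} = 3
G(14) = mex{3,2,2,1,2} = 0
G(15) = mex{0,3,0,2,3} = 1
G(16) = mex{1,0,1,0,0} = 2
G(17) = mex{2,1,2,1,1} = 0
G(18) = mex{0,2,3,2,2} = 1
G(19) = mex{1,0,0,3,0} = 2
G(20) = mex{2,1,1,0,1} = 3
G(21) = mex{3,2,2,1,2} = 0
G(22) = mex{0,3,0,2,3} = 1
G(23) = mex{1,0,1,0,0} = 2
G(24) = mex{2,1,2,1,1} = 0
Pile A: G(13) = 3.
Pile B: G(24) = 0.
Combined Grundy value = 3 ⊕ 0 = 3.

3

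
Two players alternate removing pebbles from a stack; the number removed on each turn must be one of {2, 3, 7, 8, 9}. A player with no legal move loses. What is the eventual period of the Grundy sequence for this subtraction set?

16

G(0) = 0
G(1) = mex{} = 0
G(2) = mex{0} = 1
G(3) = mex{0,0} = 1
G(4) = mex{1,0} = 2
G(5) = mex{1,1} = 0
G(6) = mex{2,1} = 0
G(7) = mex{0,2,0} = 1
G(8) = mex{0,0,0,0} = 1
G(9) = mex{1,0,1,0,0} = 2
G(10) = mex{1,1,1,1,0} = 2
G(11) = mex{2,1,2,1,1} = 0
G(12) = mex{2,2,0,2,1} = 3
G(13) = mex{0,2,0,0,2} = 1
G(14) = mex{3,0,1,0,0} = 2
G(15) = mex{1,3,1,1,0} = 2
G(16) = mex{2,1,2,1,1} = 0
G(17) = mex{2,2,2,2,1} = 0
G(18) = mex{0,2,0,2,2} = 1
G(19) = mex{0,0,3,0,2} = 1
G(20) = mex{1,0,1,3,0} = 2
G(21) = mex{1,1,2,1,3} = 0
G(22) = mex{2,1,2,2,1} = 0
G(23) = mex{0,2,0,2,2} = 1
G(24) = mex{0,0,0,0,2} = 1
G(25) = mex{1,0,1,0,0} = 2
G(26) = mex{1,1,1,1,0} = 2
G(27) = mex{2,1,2,1,1} = 0
G(28) = mex{2,2,0,2,1} = 3
G(29) = mex{0,2,0,0,2} = 1
G(30) = mex{3,0,1,0,0} = 2
G(31) = mex{1,3,1,1,0} = 2
G(32) = mex{2,1,2,1,1} = 0
G(33) = mex{2,2,2,2,1} = 0
G(n+16) = G(n) holds for n = 0,…,8 (a full window of length max(S) = 9), so the sequence is purely periodic with period 16.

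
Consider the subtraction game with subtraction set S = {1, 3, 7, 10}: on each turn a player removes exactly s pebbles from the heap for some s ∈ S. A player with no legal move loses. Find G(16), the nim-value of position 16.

n :  0  1  2  3  4  5  6  7  8  9 10 11 12 13 14 15 16
G :  0  1  0  1  0  1  0  1  0  1  2  3  2  3  2  3  2

2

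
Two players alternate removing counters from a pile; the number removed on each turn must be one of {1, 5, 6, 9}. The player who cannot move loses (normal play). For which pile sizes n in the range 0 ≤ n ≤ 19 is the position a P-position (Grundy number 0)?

0, 2, 4, 12, 14, 16

n :  0  1  2  3  4  5  6  7  8  9 10 11 12 13 14 15 16 17 18 19
G :  0  1  0  1  0  1  2  3  2  3  2  3  0  1  0  1  0  1  2  3
P-positions are exactly the n with G(n) = 0.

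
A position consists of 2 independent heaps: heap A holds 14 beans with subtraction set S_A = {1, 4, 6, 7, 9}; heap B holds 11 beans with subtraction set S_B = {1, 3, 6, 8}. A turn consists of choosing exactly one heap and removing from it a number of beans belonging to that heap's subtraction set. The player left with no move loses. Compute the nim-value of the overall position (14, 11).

1

Heap A, S = {1, 4, 6, 7, 9}:
n :  0  1  2  3  4  5  6  7  8  9 10 11 12 13 14
G :  0  1  0  1  2  0  1  2  3  2  0  1  2  0  1
G_A(14) = 1.
Heap B, S = {1, 3, 6, 8}:
G(0) = 0
G(1) = mex{0} = 1
G(2) = mex{1} = 0
G(3) = mex{0,0} = 1
G(4) = mex{1,1} = 0
G(5) = mex{0,0} = 1
G(6) = mex{1,1,0} = 2
G(7) = mex{2,0,1} = 3
G(8) = mex{3,1,0,0} = 2
G(9) = mex{2,2,1,1} = 0
G(10) = mex{0,3,0,0} = 1
G(11) = mex{1,2,1,1} = 0
G_B(11) = 0.
Combined Grundy value = 1 ⊕ 0 = 1.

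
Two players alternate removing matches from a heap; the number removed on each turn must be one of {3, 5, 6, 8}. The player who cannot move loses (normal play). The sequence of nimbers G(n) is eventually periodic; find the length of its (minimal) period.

11

G(0) = 0
G(1) = mex{} = 0
G(2) = mex{} = 0
G(3) = mex{0} = 1
G(4) = mex{0} = 1
G(5) = mex{0,0} = 1
G(6) = mex{1,0,0} = 2
G(7) = mex{1,0,0} = 2
G(8) = mex{1,1,0,0} = 2
G(9) = mex{2,1,1,0} = 3
G(10) = mex{2,1,1,0} = 3
G(11) = mex{2,2,1,1} = 0
G(12) = mex{3,2,2,1} = 0
G(13) = mex{3,2,2,1} = 0
G(14) = mex{0,3,2,2} = 1
G(15) = mex{0,3,3,2} = 1
G(16) = mex{0,0,3,2} = 1
G(17) = mex{1,0,0,3} = 2
G(18) = mex{1,0,0,3} = 2
G(19) = mex{1,1,0,0} = 2
G(20) = mex{2,1,1,0} = 3
G(21) = mex{2,1,1,0} = 3
G(22) = mex{2,2,1,1} = 0
G(23) = mex{3,2,2,1} = 0
G(n+11) = G(n) holds for n = 0,…,7 (a full window of length max(S) = 8), so the sequence is purely periodic with period 11.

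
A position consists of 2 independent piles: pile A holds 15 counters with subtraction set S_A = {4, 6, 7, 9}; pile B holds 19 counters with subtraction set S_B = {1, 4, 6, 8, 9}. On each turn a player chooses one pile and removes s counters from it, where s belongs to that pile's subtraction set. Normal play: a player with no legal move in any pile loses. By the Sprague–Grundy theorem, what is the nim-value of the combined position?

0

Pile A, S = {4, 6, 7, 9}:
n :  0  1  2  3  4  5  6  7  8  9 10 11 12 13 14 15
G :  0  0  0  0  1  1  1  1  2  2  2  2  3  0  0  0
G_A(15) = 0.
Pile B, S = {1, 4, 6, 8, 9}:
G(0) = 0
G(1) = mex{0} = 1
G(2) = mex{1} = 0
G(3) = mex{0} = 1
G(4) = mex{1,0} = 2
G(5) = mex{2,1} = 0
G(6) = mex{0,0,0} = 1
G(7) = mex{1,1,1} = 0
G(8) = mex{0,2,0,0} = 1
G(9) = mex{1,0,1,1,0} = 2
G(10) = mex{2,1,2,0,1} = 3
G(11) = mex{3,0,0,1,0} = 2
G(12) = mex{2,1,1,2,1} = 0
G(13) = mex{0,2,0,0,2} = 1
G(14) = mex{1,3,1,1,0} = 2
G(15) = mex{2,2,2,0,1} = 3
G(16) = mex{3,0,3,1,0} = 2
G(17) = mex{2,1,2,2,1} = 0
G(18) = mex{0,2,0,3,2} = 1
G(19) = mex{1,3,1,2,3} = 0
G_B(19) = 0.
Combined Grundy value = 0 ⊕ 0 = 0.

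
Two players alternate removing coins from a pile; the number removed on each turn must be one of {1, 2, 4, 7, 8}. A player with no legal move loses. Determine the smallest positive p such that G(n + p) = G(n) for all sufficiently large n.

n :  0  1  2  3  4  5  6  7  8  9 10 11 12 13 14
G :  0  1  2  0  1  2  0  1  2  0  1  2  0  1  2
G(n+3) = G(n) holds for n = 0,…,7 (a full window of length max(S) = 8), so the sequence is purely periodic with period 3.

3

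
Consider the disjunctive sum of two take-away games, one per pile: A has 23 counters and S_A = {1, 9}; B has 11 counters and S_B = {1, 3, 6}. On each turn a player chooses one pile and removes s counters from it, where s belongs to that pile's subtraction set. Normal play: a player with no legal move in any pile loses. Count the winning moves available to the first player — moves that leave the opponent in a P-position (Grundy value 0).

4

Pile A, S = {1, 9}:
n :  0  1  2  3  4  5  6  7  8  9 10 11 12 13 14 15 16 17 18 19 20 21 22 23
G :  0  1  0  1  0  1  0  1  0  1  0  1  0  1  0  1  0  1  0  1  0  1  0  1
G_A(23) = 1.
Pile B, S = {1, 3, 6}:
G(0) = 0
G(1) = mex{0} = 1
G(2) = mex{1} = 0
G(3) = mex{0,0} = 1
G(4) = mex{1,1} = 0
G(5) = mex{0,0} = 1
G(6) = mex{1,1,0} = 2
G(7) = mex{2,0,1} = 3
G(8) = mex{3,1,0} = 2
G(9) = mex{2,2,1} = 0
G(10) = mex{0,3,0} = 1
G(11) = mex{1,2,1} = 0
G_B(11) = 0.
Combined Grundy value = 1 ⊕ 0 = 1.
A winning move leaves total XOR = 0, i.e. changes one component's Grundy value g to g ⊕ X where X is the current total.
Pile A: need g' = 1⊕1 = 0. Options: 23−1→G=0, 23−9→G=0. Hits: 2.
Pile B: need g' = 0⊕1 = 1. Options: 11−1→G=1, 11−3→G=2, 11−6→G=1. Hits: 2.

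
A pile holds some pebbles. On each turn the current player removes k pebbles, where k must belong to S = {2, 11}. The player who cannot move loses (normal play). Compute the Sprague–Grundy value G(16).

1

G(0) = 0
G(1) = mex{} = 0
G(2) = mex{0} = 1
G(3) = mex{0} = 1
G(4) = mex{1} = 0
G(5) = mex{1} = 0
G(6) = mex{0} = 1
G(7) = mex{0} = 1
G(8) = mex{1} = 0
G(9) = mex{1} = 0
G(10) = mex{0} = 1
G(11) = mex{0,0} = 1
G(12) = mex{1,0} = 2
G(13) = mex{1,1} = 0
G(14) = mex{2,1} = 0
G(15) = mex{0,0} = 1
G(16) = mex{0,0} = 1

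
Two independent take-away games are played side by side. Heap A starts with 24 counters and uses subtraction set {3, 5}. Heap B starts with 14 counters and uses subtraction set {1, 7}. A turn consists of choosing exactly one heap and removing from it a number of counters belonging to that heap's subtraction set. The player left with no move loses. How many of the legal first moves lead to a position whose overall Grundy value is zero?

0

Heap A, S = {3, 5}:
n :  0  1  2  3  4  5  6  7  8  9 10 11 12 13 14 15 16 17 18 19 20 21 22 23 24
G :  0  0  0  1  1  1  2  2  0  0  0  1  1  1  2  2  0  0  0  1  1  1  2  2  0
G_A(24) = 0.
Heap B, S = {1, 7}:
G(0) = 0
G(1) = mex{0} = 1
G(2) = mex{1} = 0
G(3) = mex{0} = 1
G(4) = mex{1} = 0
G(5) = mex{0} = 1
G(6) = mex{1} = 0
G(7) = mex{0,0} = 1
G(8) = mex{1,1} = 0
G(9) = mex{0,0} = 1
G(10) = mex{1,1} = 0
G(11) = mex{0,0} = 1
G(12) = mex{1,1} = 0
G(13) = mex{0,0} = 1
G(14) = mex{1,1} = 0
G_B(14) = 0.
Combined Grundy value = 0 ⊕ 0 = 0.
A winning move leaves total XOR = 0, i.e. changes one component's Grundy value g to g ⊕ X where X is the current total.
Heap A: target g' = 0⊕0 = 0, but every legal move changes the Grundy value (mex property), so 0 moves.
Heap B: target g' = 0⊕0 = 0, but every legal move changes the Grundy value (mex property), so 0 moves.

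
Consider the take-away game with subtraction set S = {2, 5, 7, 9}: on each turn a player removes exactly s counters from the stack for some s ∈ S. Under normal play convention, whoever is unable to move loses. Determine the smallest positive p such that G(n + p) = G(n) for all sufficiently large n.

26

n :  0  1  2  3  4  5  6  7  8  9 10 11 12 13 14 15 16 17 18 19 20 21 22 23 24 25 26 27 28 29 30 31 32 33 34 35 36 37 38 39 40 41 42 43 44 45 46 47 48 49 50 51 52 53
G :  0  0  1  1  0  2  1  3  2  2  3  3  0  4  1  0  0  1  1  2  2  3  3  2  4  3  0  0  1  1  0  2  1  3  2  2  3  3  0  4  1  0  0  1  1  2  2  3  3  2  4  3  0  0
G(n+26) = G(n) holds for n = 0,…,8 (a full window of length max(S) = 9), so the sequence is purely periodic with period 26.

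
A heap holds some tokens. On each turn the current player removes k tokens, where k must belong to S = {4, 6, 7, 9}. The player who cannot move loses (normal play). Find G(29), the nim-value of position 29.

n :  0  1  2  3  4  5  6  7  8  9 10 11 12 13 14 15 16 17 18 19 20 21 22 23 24 25 26 27 28 29
G :  0  0  0  0  1  1  1  1  2  2  2  2  3  0  0  0  0  1  1  1  1  2  2  2  2  3  0  0  0  0

0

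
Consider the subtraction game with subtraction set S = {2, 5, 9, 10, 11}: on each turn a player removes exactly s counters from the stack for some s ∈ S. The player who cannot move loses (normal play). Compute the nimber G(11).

G(0) = 0
G(1) = mex{} = 0
G(2) = mex{0} = 1
G(3) = mex{0} = 1
G(4) = mex{1} = 0
G(5) = mex{1,0} = 2
G(6) = mex{0,0} = 1
G(7) = mex{2,1} = 0
G(8) = mex{1,1} = 0
G(9) = mex{0,0,0} = 1
G(10) = mex{0,2,0,0} = 1
G(11) = mex{1,1,1,0,0} = 2

2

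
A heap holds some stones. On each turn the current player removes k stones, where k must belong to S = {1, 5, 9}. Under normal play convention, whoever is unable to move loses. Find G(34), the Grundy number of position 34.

G(0) = 0
G(1) = mex{0} = 1
G(2) = mex{1} = 0
G(3) = mex{0} = 1
G(4) = mex{1} = 0
G(5) = mex{0,0} = 1
G(6) = mex{1,1} = 0
G(7) = mex{0,0} = 1
G(8) = mex{1,1} = 0
G(9) = mex{0,0,0} = 1
G(10) = mex{1,1,1} = 0
G(11) = mex{0,0,0} = 1
G(12) = mex{1,1,1} = 0
G(13) = mex{0,0,0} = 1
G(14) = mex{1,1,1} = 0
G(15) = mex{0,0,0} = 1
G(16) = mex{1,1,1} = 0
G(17) = mex{0,0,0} = 1
G(18) = mex{1,1,1} = 0
G(19) = mex{0,0,0} = 1
G(20) = mex{1,1,1} = 0
G(21) = mex{0,0,0} = 1
G(22) = mex{1,1,1} = 0
G(23) = mex{0,0,0} = 1
G(24) = mex{1,1,1} = 0
G(25) = mex{0,0,0} = 1
G(26) = mex{1,1,1} = 0
G(27) = mex{0,0,0} = 1
G(28) = mex{1,1,1} = 0
G(29) = mex{0,0,0} = 1
G(30) = mex{1,1,1} = 0
G(31) = mex{0,0,0} = 1
G(32) = mex{1,1,1} = 0
G(33) = mex{0,0,0} = 1
G(34) = mex{1,1,1} = 0

0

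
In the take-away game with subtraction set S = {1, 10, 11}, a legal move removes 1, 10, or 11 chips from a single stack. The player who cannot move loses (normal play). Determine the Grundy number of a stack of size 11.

3

G(0) = 0
G(1) = mex{0} = 1
G(2) = mex{1} = 0
G(3) = mex{0} = 1
G(4) = mex{1} = 0
G(5) = mex{0} = 1
G(6) = mex{1} = 0
G(7) = mex{0} = 1
G(8) = mex{1} = 0
G(9) = mex{0} = 1
G(10) = mex{1,0} = 2
G(11) = mex{2,1,0} = 3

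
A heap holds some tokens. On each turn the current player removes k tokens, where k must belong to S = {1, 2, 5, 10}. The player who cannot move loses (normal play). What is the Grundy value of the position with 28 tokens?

G(0) = 0
G(1) = mex{0} = 1
G(2) = mex{1,0} = 2
G(3) = mex{2,1} = 0
G(4) = mex{0,2} = 1
G(5) = mex{1,0,0} = 2
G(6) = mex{2,1,1} = 0
G(7) = mex{0,2,2} = 1
G(8) = mex{1,0,0} = 2
G(9) = mex{2,1,1} = 0
G(10) = mex{0,2,2,0} = 1
G(11) = mex{1,0,0,1} = 2
G(12) = mex{2,1,1,2} = 0
G(13) = mex{0,2,2,0} = 1
G(14) = mex{1,0,0,1} = 2
G(15) = mex{2,1,1,2} = 0
G(16) = mex{0,2,2,0} = 1
G(17) = mex{1,0,0,1} = 2
G(18) = mex{2,1,1,2} = 0
G(19) = mex{0,2,2,0} = 1
G(20) = mex{1,0,0,1} = 2
G(21) = mex{2,1,1,2} = 0
G(22) = mex{0,2,2,0} = 1
G(23) = mex{1,0,0,1} = 2
G(24) = mex{2,1,1,2} = 0
G(25) = mex{0,2,2,0} = 1
G(26) = mex{1,0,0,1} = 2
G(27) = mex{2,1,1,2} = 0
G(28) = mex{0,2,2,0} = 1

1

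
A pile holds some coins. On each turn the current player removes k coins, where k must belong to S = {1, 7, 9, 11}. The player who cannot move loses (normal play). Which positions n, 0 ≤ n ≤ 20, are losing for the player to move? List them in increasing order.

n :  0  1  2  3  4  5  6  7  8  9 10 11 12 13 14 15 16 17 18 19 20
G :  0  1  0  1  0  1  0  1  0  1  0  1  0  1  0  1  0  1  0  1  0
P-positions are exactly the n with G(n) = 0.

0, 2, 4, 6, 8, 10, 12, 14, 16, 18, 20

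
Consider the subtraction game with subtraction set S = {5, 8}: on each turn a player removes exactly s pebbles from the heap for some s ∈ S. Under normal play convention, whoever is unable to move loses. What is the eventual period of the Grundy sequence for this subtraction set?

G(0) = 0
G(1) = mex{} = 0
G(2) = mex{} = 0
G(3) = mex{} = 0
G(4) = mex{} = 0
G(5) = mex{0} = 1
G(6) = mex{0} = 1
G(7) = mex{0} = 1
G(8) = mex{0,0} = 1
G(9) = mex{0,0} = 1
G(10) = mex{1,0} = 2
G(11) = mex{1,0} = 2
G(12) = mex{1,0} = 2
G(13) = mex{1,1} = 0
G(14) = mex{1,1} = 0
G(15) = mex{2,1} = 0
G(16) = mex{2,1} = 0
G(17) = mex{2,1} = 0
G(18) = mex{0,2} = 1
G(19) = mex{0,2} = 1
G(20) = mex{0,2} = 1
G(21) = mex{0,0} = 1
G(22) = mex{0,0} = 1
G(23) = mex{1,0} = 2
G(24) = mex{1,0} = 2
G(25) = mex{1,0} = 2
G(26) = mex{1,1} = 0
G(27) = mex{1,1} = 0
G(n+13) = G(n) holds for n = 0,…,7 (a full window of length max(S) = 8), so the sequence is purely periodic with period 13.

13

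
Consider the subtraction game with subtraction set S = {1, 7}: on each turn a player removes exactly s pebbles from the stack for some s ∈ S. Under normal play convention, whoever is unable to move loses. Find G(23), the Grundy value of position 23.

1

n :  0  1  2  3  4  5  6  7  8  9 10 11 12 13 14 15 16 17 18 19 20 21 22 23
G :  0  1  0  1  0  1  0  1  0  1  0  1  0  1  0  1  0  1  0  1  0  1  0  1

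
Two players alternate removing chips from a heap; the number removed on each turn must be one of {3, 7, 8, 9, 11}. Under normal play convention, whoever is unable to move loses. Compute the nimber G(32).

G(0) = 0
G(1) = mex{} = 0
G(2) = mex{} = 0
G(3) = mex{0} = 1
G(4) = mex{0} = 1
G(5) = mex{0} = 1
G(6) = mex{1} = 0
G(7) = mex{1,0} = 2
G(8) = mex{1,0,0} = 2
G(9) = mex{0,0,0,0} = 1
G(10) = mex{2,1,0,0} = 3
G(11) = mex{2,1,1,0,0} = 3
G(12) = mex{1,1,1,1,0} = 2
G(13) = mex{3,0,1,1,0} = 2
G(14) = mex{3,2,0,1,1} = 4
G(15) = mex{2,2,2,0,1} = 3
G(16) = mex{2,1,2,2,1} = 0
G(17) = mex{4,3,1,2,0} = 5
G(18) = mex{3,3,3,1,2} = 0
G(19) = mex{0,2,3,3,2} = 1
G(20) = mex{5,2,2,3,1} = 0
G(21) = mex{0,4,2,2,3} = 1
G(22) = mex{1,3,4,2,3} = 0
G(23) = mex{0,0,3,4,2} = 1
G(24) = mex{1,5,0,3,2} = 4
G(25) = mex{0,0,5,0,4} = 1
G(26) = mex{1,1,0,5,3} = 2
G(27) = mex{4,0,1,0,0} = 2
G(28) = mex{1,1,0,1,5} = 2
G(29) = mex{2,0,1,0,0} = 3
G(30) = mex{2,1,0,1,1} = 3
G(31) = mex{2,4,1,0,0} = 3
G(32) = mex{3,1,4,1,1} = 0

0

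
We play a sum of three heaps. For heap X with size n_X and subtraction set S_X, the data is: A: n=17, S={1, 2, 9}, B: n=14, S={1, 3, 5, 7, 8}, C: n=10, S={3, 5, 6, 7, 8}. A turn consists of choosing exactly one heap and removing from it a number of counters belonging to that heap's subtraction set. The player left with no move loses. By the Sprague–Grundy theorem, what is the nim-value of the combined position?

0

Heap A, S = {1, 2, 9}:
n :  0  1  2  3  4  5  6  7  8  9 10 11 12 13 14 15 16 17
G :  0  1  2  0  1  2  0  1  2  3  0  1  2  0  1  2  0  1
G_A(17) = 1.
Heap B, S = {1, 3, 5, 7, 8}:
n :  0  1  2  3  4  5  6  7  8  9 10 11 12 13 14
G :  0  1  0  1  0  1  0  1  2  3  2  3  2  3  2
G_B(14) = 2.
Heap C, S = {3, 5, 6, 7, 8}:
n :  0  1  2  3  4  5  6  7  8  9 10
G :  0  0  0  1  1  1  2  2  2  3  3
G_C(10) = 3.
Combined Grundy value = 1 ⊕ 2 ⊕ 3 = 0.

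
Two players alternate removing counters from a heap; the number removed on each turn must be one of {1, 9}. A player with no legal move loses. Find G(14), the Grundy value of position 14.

n :  0  1  2  3  4  5  6  7  8  9 10 11 12 13 14
G :  0  1  0  1  0  1  0  1  0  1  0  1  0  1  0

0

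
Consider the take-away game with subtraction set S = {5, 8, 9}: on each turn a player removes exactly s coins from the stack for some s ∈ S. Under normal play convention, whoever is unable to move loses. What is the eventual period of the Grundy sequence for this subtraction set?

G(0) = 0
G(1) = mex{} = 0
G(2) = mex{} = 0
G(3) = mex{} = 0
G(4) = mex{} = 0
G(5) = mex{0} = 1
G(6) = mex{0} = 1
G(7) = mex{0} = 1
G(8) = mex{0,0} = 1
G(9) = mex{0,0,0} = 1
G(10) = mex{1,0,0} = 2
G(11) = mex{1,0,0} = 2
G(12) = mex{1,0,0} = 2
G(13) = mex{1,1,0} = 2
G(14) = mex{1,1,1} = 0
G(15) = mex{2,1,1} = 0
G(16) = mex{2,1,1} = 0
G(17) = mex{2,1,1} = 0
G(18) = mex{2,2,1} = 0
G(19) = mex{0,2,2} = 1
G(20) = mex{0,2,2} = 1
G(21) = mex{0,2,2} = 1
G(22) = mex{0,0,2} = 1
G(23) = mex{0,0,0} = 1
G(24) = mex{1,0,0} = 2
G(25) = mex{1,0,0} = 2
G(26) = mex{1,0,0} = 2
G(27) = mex{1,1,0} = 2
G(28) = mex{1,1,1} = 0
G(29) = mex{2,1,1} = 0
G(n+14) = G(n) holds for n = 0,…,8 (a full window of length max(S) = 9), so the sequence is purely periodic with period 14.

14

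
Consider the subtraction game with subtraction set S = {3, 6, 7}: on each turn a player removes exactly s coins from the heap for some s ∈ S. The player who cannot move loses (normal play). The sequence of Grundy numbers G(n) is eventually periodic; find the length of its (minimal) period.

10

n :  0  1  2  3  4  5  6  7  8  9 10 11 12 13 14 15 16 17 18 19 20 21
G :  0  0  0  1  1  1  2  2  2  3  0  0  0  1  1  1  2  2  2  3  0  0
G(n+10) = G(n) holds for n = 0,…,6 (a full window of length max(S) = 7), so the sequence is purely periodic with period 10.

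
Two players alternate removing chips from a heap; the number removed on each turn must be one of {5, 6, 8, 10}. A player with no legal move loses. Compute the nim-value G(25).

2

n :  0  1  2  3  4  5  6  7  8  9 10 11 12 13 14 15 16 17 18 19 20 21 22 23 24 25
G :  0  0  0  0  0  1  1  1  1  1  2  2  2  2  2  0  0  0  0  0  1  1  1  1  1  2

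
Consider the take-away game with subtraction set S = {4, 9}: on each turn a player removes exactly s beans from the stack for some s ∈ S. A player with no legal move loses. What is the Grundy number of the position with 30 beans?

1

G(0) = 0
G(1) = mex{} = 0
G(2) = mex{} = 0
G(3) = mex{} = 0
G(4) = mex{0} = 1
G(5) = mex{0} = 1
G(6) = mex{0} = 1
G(7) = mex{0} = 1
G(8) = mex{1} = 0
G(9) = mex{1,0} = 2
G(10) = mex{1,0} = 2
G(11) = mex{1,0} = 2
G(12) = mex{0,0} = 1
G(13) = mex{2,1} = 0
G(14) = mex{2,1} = 0
G(15) = mex{2,1} = 0
G(16) = mex{1,1} = 0
G(17) = mex{0,0} = 1
G(18) = mex{0,2} = 1
G(19) = mex{0,2} = 1
G(20) = mex{0,2} = 1
G(21) = mex{1,1} = 0
G(22) = mex{1,0} = 2
G(23) = mex{1,0} = 2
G(24) = mex{1,0} = 2
G(25) = mex{0,0} = 1
G(26) = mex{2,1} = 0
G(27) = mex{2,1} = 0
G(28) = mex{2,1} = 0
G(29) = mex{1,1} = 0
G(30) = mex{0,0} = 1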